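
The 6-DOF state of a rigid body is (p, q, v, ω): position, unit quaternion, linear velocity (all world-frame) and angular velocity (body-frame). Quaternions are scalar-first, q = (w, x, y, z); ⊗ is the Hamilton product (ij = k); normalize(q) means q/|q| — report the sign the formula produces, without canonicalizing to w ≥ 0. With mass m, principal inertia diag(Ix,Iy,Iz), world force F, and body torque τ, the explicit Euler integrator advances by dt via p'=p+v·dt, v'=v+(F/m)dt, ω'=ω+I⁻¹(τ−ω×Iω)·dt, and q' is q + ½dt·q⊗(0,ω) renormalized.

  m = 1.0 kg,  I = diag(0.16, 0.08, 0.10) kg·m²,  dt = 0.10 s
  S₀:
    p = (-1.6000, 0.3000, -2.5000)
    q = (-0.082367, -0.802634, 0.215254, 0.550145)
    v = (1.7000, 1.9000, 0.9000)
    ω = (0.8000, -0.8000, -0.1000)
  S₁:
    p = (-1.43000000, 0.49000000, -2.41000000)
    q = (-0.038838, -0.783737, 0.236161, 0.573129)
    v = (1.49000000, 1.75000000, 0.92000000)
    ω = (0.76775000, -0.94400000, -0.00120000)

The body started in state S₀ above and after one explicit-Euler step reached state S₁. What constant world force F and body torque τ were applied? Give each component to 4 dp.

F = (-2.1000, -1.5000, 0.2000)
τ = (-0.0500, -0.1200, 0.1500)

velocity change Δv = (-0.21000000, -0.15000000, 0.02000000)
F = m·Δv/dt = (-2.1000, -1.5000, 0.2000)
ω₁ − ω₀ = (-0.03225000, -0.14400000, 0.09880000)
precession coupling = (0.0016, -0.0048, 0.0512)
I·α + gyro = (-0.0500, -0.1200, 0.1500)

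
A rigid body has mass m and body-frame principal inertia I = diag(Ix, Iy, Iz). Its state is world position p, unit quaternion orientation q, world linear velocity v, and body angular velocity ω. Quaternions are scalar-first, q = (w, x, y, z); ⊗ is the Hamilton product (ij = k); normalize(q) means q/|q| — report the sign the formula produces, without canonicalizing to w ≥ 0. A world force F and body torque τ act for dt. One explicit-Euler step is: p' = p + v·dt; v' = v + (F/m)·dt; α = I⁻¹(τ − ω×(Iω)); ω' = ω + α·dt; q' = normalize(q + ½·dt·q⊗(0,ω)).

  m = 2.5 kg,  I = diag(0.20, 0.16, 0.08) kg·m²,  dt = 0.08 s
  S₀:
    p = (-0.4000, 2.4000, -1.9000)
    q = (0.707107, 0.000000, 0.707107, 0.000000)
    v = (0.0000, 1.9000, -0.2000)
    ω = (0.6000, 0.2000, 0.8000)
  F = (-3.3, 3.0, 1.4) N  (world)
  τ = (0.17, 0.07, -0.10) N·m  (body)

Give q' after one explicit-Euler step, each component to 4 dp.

q' = (0.7009, 0.0396, 0.7122, 0.0057)

q⊗(0,ω) = (-0.1414214, 0.9899498, 0.1414214, 0.1414214)
q + ½dt·q⊗(0,ω), renormalized = (0.7009, 0.0396, 0.7122, 0.0057)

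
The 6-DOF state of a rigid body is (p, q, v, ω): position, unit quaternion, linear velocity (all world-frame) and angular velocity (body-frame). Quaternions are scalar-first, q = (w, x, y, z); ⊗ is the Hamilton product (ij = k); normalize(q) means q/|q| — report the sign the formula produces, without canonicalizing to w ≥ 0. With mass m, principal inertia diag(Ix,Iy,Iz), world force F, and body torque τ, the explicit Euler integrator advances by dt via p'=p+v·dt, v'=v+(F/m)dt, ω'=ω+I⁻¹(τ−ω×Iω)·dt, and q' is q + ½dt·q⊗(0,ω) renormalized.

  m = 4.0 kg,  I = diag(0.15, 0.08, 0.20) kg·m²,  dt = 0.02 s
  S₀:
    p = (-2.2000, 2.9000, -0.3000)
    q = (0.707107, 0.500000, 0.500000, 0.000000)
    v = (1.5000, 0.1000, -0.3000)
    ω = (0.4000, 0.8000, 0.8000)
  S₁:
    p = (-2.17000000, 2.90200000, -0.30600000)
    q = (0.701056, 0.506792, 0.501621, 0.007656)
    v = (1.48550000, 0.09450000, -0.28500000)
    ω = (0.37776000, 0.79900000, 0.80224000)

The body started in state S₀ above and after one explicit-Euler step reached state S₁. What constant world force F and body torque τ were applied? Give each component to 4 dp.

velocity change Δv = (-0.01450000, -0.00550000, 0.01500000)
F = m·Δv/dt = (-2.9000, -1.1000, 3.0000)
Δω = ω₁−ω₀ = (-0.02224000, -0.00100000, 0.00224000)
gyro term ω₀×Iω₀ = (0.0768, -0.0160, -0.0224)
I·α + gyro = (-0.0900, -0.0200, 0.0000)

F = (-2.9000, -1.1000, 3.0000)
τ = (-0.0900, -0.0200, 0.0000)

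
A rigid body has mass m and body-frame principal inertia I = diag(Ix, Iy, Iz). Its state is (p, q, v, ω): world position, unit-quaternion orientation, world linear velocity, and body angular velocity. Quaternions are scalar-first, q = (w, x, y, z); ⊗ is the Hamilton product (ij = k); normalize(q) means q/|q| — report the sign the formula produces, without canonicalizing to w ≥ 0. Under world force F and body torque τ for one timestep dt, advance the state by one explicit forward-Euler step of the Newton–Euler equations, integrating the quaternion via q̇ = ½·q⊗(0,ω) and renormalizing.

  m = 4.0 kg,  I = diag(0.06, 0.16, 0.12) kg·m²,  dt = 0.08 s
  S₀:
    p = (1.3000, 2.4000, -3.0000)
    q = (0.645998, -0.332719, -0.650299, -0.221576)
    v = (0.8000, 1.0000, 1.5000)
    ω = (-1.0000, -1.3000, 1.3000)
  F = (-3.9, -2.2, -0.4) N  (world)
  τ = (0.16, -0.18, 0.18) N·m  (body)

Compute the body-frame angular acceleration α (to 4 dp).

gyro term ω×Iω = (0.0676, 0.0780, 0.1300)
(τ − ω×Iω)/I = (1.5400, -1.6125, 0.4167)

α = (1.5400, -1.6125, 0.4167)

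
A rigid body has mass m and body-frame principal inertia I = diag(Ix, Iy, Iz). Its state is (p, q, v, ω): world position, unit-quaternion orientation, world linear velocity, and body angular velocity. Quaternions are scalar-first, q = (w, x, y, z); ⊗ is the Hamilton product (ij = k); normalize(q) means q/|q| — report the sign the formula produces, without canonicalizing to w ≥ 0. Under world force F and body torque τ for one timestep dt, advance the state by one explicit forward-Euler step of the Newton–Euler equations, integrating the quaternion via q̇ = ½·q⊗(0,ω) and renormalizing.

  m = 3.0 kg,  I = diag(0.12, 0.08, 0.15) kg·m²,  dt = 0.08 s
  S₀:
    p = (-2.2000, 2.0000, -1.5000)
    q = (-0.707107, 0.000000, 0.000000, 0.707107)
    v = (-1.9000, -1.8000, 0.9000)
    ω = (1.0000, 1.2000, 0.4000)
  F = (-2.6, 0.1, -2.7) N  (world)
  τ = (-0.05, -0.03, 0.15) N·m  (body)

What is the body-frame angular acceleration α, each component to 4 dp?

α = (-0.6967, -0.2250, 1.3200)

ω×(Iω) gyroscopic = (0.0336, -0.0120, -0.0480)
angular accel α = (-0.6967, -0.2250, 1.3200)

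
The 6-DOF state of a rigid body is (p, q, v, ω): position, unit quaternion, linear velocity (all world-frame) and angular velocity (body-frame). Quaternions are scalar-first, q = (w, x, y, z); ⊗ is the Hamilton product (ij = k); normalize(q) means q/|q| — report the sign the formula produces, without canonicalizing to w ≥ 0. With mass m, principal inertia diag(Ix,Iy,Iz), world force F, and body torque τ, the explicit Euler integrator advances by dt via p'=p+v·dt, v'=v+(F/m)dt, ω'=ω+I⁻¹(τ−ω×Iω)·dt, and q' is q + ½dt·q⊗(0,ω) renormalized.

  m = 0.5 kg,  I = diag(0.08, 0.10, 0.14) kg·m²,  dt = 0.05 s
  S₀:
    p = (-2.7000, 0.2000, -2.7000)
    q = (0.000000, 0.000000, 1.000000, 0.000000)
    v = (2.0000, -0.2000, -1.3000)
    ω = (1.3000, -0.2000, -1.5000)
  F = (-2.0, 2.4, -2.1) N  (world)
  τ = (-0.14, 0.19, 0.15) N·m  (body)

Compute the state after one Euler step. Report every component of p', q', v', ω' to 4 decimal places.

new position p' = (-2.6000, 0.1900, -2.7650)
v + (F/m)dt = (1.8000, 0.0400, -1.5100)
angular accel α = (-1.9000, 0.7300, 1.1086)
ω + α·dt = (1.2050, -0.1635, -1.4446)
2q̇ = q⊗(0,ω) = (0.2000000, -1.5000000, 0.0000000, -1.3000000)
q + ½dt·q⊗(0,ω), renormalized = (0.0050, -0.0375, 0.9988, -0.0325)

p' = (-2.6000, 0.1900, -2.7650)
q' = (0.0050, -0.0375, 0.9988, -0.0325)
v' = (1.8000, 0.0400, -1.5100)
ω' = (1.2050, -0.1635, -1.4446)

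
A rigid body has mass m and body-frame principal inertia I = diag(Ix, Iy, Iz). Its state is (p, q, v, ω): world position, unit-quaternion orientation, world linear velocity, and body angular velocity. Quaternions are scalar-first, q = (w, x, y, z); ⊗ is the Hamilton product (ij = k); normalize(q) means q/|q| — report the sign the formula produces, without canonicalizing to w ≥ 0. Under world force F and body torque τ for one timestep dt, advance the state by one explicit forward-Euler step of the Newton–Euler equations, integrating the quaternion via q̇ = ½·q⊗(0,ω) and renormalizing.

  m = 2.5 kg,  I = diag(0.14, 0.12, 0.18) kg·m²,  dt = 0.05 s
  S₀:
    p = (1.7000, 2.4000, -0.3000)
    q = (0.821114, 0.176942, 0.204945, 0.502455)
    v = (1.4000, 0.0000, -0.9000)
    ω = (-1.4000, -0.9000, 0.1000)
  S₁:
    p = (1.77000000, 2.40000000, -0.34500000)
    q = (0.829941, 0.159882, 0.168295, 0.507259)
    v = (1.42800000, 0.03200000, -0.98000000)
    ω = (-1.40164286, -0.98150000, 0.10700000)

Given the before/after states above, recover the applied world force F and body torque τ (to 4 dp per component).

rate change Δω = (-0.00164286, -0.08150000, 0.00700000)
I·α + gyro = (-0.0100, -0.1900, 0.0000)
Δv = v₁−v₀ = (0.02800000, 0.03200000, -0.08000000)
F = m·Δv/dt = (1.4000, 1.6000, -4.0000)

F = (1.4000, 1.6000, -4.0000)
τ = (-0.0100, -0.1900, 0.0000)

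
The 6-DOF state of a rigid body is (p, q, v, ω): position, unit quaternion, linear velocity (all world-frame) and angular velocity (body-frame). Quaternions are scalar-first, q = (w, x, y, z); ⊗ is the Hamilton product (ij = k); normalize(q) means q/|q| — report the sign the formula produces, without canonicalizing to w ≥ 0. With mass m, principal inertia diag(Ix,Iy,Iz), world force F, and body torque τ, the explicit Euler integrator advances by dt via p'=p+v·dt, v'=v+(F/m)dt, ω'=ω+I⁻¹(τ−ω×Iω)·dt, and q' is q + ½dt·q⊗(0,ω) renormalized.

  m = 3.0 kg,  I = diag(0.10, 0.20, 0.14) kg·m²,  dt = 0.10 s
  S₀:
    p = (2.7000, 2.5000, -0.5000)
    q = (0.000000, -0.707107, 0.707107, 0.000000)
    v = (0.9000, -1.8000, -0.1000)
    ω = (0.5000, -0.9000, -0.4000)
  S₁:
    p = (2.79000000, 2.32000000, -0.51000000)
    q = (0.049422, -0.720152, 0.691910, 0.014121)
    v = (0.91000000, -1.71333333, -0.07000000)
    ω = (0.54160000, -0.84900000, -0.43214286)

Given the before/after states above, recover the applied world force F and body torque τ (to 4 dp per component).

rate change Δω = (0.04160000, 0.05100000, -0.03214286)
precession coupling = (-0.0216, 0.0080, -0.0450)
applied torque τ = (0.0200, 0.1100, -0.0900)
velocity change Δv = (0.01000000, 0.08666667, 0.03000000)
F = m·Δv/dt = (0.3000, 2.6000, 0.9000)

F = (0.3000, 2.6000, 0.9000)
τ = (0.0200, 0.1100, -0.0900)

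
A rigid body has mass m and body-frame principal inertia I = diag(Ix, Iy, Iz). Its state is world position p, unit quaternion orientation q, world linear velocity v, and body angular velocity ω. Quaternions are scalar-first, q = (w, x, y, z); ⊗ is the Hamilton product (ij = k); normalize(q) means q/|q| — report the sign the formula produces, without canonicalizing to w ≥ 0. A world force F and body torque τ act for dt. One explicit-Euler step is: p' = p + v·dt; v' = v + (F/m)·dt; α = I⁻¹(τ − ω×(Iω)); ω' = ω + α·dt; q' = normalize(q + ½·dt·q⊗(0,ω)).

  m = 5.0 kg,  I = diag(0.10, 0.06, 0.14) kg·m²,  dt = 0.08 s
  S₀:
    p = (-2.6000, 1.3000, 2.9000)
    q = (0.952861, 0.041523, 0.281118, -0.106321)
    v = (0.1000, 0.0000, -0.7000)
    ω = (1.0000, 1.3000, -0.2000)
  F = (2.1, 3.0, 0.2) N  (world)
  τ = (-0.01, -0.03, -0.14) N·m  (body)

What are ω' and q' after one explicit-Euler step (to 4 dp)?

ω' = (1.0086, 1.2493, -0.2503)
q' = (0.9337, 0.0827, 0.3260, -0.1228)

ω×(Iω) gyroscopic = (-0.0208, 0.0080, -0.0520)
(τ − ω×Iω)/I = (0.1080, -0.6333, -0.6286)
new body rate ω' = (1.0086, 1.2493, -0.2503)
2q̇ = q⊗(0,ω) = (-0.4282406, 1.0348547, 1.1407029, -0.4177103)
q' = normalize(q + ½dt·q⊗(0,ω)) = (0.9337, 0.0827, 0.3260, -0.1228)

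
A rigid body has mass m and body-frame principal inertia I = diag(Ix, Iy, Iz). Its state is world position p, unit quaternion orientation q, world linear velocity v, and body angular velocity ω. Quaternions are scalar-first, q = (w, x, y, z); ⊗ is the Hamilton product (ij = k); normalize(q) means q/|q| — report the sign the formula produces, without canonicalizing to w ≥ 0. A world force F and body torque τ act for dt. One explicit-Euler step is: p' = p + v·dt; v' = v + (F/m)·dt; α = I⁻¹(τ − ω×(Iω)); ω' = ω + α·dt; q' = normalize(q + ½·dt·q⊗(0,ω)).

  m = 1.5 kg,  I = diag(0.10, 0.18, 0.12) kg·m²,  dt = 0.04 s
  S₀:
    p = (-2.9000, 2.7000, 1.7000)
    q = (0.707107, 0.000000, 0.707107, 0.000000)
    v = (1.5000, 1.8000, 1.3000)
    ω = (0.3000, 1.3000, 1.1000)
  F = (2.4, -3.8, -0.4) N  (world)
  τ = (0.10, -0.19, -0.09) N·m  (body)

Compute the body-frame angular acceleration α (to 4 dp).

α = (1.8580, -1.0189, -1.0100)

ω×(Iω) gyroscopic = (-0.0858, -0.0066, 0.0312)
(τ − ω×Iω)/I = (1.8580, -1.0189, -1.0100)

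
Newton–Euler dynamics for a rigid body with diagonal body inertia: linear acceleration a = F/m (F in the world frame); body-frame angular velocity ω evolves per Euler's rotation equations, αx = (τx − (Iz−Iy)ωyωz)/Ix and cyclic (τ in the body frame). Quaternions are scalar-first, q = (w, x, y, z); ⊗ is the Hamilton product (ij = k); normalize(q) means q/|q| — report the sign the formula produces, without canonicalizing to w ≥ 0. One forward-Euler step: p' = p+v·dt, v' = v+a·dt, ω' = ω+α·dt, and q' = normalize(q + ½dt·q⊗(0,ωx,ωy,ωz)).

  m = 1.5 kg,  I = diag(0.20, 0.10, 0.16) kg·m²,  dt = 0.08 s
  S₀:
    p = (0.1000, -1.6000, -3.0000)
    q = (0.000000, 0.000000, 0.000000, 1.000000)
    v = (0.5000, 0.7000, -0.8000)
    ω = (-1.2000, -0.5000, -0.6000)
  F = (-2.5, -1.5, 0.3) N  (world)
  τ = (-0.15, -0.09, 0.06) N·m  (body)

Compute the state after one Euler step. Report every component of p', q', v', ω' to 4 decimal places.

p' = (0.1400, -1.5440, -3.0640)
q' = (0.0240, 0.0200, -0.0479, 0.9984)
v' = (0.3667, 0.6200, -0.7840)
ω' = (-1.2672, -0.5950, -0.5400)

precession coupling ω×(Iω) = (0.0180, 0.0288, -0.0600)
α = I⁻¹(τ − ω×Iω) = (-0.8400, -1.1880, 0.7500)
ω' = ω + α·dt = (-1.2672, -0.5950, -0.5400)
q⊗(0,ω) = (0.6000000, 0.5000000, -1.2000000, 0.0000000)
q' = normalize(q + ½dt·q⊗(0,ω)) = (0.0240, 0.0200, -0.0479, 0.9984)
a = F/m = (-1.6667, -1.0000, 0.2000)
p' = p + v·dt = (0.1400, -1.5440, -3.0640)
v' = v + a·dt = (0.3667, 0.6200, -0.7840)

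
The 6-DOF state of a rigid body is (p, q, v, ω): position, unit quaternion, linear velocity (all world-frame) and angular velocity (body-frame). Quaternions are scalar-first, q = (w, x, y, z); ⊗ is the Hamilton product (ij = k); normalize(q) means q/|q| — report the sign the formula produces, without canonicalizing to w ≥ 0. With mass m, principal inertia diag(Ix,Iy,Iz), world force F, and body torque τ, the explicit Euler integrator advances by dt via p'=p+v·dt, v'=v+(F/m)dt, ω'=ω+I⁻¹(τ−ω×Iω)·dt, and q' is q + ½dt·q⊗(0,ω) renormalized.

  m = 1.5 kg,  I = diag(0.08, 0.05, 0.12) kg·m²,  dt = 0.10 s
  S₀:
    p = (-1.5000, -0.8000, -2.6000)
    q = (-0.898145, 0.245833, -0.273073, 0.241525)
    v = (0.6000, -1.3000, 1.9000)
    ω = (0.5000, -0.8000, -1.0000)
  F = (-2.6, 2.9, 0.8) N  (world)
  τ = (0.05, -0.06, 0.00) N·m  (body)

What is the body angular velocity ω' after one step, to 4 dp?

ω' = (0.4925, -0.9600, -1.0100)

ω×(Iω) gyroscopic = (0.0560, 0.0200, 0.0120)
(τ − ω×Iω)/I = (-0.0750, -1.6000, -0.1000)
ω + α·dt = (0.4925, -0.9600, -1.0100)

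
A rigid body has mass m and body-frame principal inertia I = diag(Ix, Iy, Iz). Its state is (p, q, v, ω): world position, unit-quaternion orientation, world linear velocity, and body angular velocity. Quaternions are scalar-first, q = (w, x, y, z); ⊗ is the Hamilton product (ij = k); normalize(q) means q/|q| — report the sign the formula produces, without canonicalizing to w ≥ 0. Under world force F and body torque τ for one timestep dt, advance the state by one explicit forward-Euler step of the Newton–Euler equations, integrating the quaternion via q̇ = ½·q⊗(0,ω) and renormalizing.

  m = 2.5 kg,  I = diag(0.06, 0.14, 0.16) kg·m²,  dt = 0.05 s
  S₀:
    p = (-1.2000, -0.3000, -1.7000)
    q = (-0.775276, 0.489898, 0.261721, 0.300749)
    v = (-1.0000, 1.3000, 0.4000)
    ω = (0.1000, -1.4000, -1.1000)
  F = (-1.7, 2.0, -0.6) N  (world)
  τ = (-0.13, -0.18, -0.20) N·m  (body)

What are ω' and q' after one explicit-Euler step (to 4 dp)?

ω' = (-0.0340, -1.4682, -1.1590)
q' = (-0.7583, 0.4908, 0.3028, 0.3040)

(τ − ω×Iω)/I = (-2.6800, -1.3643, -1.1800)
ω + α·dt = (-0.0340, -1.4682, -1.1590)
2q̇ = q⊗(0,ω) = (0.6482435, 0.0556279, 1.6543491, 0.1407743)
updated quaternion q' = (-0.7583, 0.4908, 0.3028, 0.3040)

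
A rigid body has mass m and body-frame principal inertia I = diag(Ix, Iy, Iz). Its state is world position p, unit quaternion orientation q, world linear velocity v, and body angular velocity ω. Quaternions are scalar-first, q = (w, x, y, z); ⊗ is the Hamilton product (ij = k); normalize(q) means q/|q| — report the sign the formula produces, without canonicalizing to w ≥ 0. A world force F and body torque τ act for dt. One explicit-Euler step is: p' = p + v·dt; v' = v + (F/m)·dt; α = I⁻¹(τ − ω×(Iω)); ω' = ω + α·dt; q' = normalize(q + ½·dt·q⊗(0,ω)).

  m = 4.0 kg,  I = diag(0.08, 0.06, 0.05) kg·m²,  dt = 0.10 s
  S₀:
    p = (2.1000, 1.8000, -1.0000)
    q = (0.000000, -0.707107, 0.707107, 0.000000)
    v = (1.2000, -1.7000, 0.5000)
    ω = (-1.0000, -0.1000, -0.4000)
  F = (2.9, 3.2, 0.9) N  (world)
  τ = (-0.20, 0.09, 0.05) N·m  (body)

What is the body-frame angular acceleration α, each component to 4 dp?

α = (-2.4950, 1.3000, 1.0400)

gyro term ω×Iω = (-0.0004, 0.0120, -0.0020)
(τ − ω×Iω)/I = (-2.4950, 1.3000, 1.0400)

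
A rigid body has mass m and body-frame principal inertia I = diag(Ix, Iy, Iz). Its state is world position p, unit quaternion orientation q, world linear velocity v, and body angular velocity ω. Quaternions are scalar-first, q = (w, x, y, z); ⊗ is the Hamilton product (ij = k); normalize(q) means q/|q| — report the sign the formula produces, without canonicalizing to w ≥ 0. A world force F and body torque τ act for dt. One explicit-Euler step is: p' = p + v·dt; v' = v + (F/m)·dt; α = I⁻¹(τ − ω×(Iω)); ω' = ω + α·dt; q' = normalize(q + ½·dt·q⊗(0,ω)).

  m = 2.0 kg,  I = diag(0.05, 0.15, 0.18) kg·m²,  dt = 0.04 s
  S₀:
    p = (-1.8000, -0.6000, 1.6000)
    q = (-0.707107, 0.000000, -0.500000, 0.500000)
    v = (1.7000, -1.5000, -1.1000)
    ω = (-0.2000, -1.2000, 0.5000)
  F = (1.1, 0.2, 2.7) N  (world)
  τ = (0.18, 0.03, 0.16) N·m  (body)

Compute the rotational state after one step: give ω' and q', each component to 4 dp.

precession coupling ω×(Iω) = (-0.0180, 0.0130, 0.0240)
(τ − ω×Iω)/I = (3.9600, 0.1133, 0.7556)
ω' = ω + α·dt = (-0.0416, -1.1955, 0.5302)
q⊗(0,ω) = (-0.8500000, 0.4914214, 0.7485284, -0.4535535)
updated quaternion q' = (-0.7239, 0.0098, -0.4849, 0.4908)

ω' = (-0.0416, -1.1955, 0.5302)
q' = (-0.7239, 0.0098, -0.4849, 0.4908)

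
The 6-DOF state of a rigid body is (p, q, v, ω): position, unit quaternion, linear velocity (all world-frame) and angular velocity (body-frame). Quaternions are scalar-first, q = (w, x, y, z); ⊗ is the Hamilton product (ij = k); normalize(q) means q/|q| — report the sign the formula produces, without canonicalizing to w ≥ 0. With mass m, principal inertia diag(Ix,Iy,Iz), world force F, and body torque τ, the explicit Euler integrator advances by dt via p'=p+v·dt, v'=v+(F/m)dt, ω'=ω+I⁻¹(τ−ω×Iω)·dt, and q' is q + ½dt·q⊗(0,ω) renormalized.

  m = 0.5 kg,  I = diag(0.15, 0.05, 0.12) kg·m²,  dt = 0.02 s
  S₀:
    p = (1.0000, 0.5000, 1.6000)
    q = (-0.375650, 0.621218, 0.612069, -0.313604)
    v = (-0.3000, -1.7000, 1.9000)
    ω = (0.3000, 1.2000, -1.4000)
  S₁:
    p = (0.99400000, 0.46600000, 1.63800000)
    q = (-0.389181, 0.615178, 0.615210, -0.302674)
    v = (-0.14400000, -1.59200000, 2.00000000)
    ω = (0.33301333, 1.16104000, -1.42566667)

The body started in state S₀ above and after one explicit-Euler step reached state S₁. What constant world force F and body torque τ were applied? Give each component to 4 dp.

rate change Δω = (0.03301333, -0.03896000, -0.02566667)
τ = I·(Δω/dt) + ω₀×(Iω₀) = (0.1300, -0.1100, -0.1900)
velocity change Δv = (0.15600000, 0.10800000, 0.10000000)
applied force F = (3.9000, 2.7000, 2.5000)

F = (3.9000, 2.7000, 2.5000)
τ = (0.1300, -0.1100, -0.1900)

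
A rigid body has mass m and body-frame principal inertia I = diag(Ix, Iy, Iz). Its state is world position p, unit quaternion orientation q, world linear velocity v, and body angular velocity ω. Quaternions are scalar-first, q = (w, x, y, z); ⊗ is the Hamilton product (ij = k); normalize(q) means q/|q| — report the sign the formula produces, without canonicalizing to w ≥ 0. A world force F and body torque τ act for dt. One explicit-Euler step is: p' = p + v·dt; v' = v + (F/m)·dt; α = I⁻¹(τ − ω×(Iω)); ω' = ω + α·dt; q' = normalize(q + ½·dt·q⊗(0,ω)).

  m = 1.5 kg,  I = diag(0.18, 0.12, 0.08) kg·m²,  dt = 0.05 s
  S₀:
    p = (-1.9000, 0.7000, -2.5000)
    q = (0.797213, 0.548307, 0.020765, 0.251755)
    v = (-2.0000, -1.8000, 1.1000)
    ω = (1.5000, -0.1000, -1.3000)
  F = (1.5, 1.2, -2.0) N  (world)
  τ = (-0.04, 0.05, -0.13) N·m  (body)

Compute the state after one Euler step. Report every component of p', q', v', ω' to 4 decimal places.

p' = (-2.0000, 0.6100, -2.4450)
q' = (0.7839, 0.5774, 0.0460, 0.2234)
v' = (-1.9500, -1.7600, 1.0333)
ω' = (1.4903, 0.0021, -1.3869)

gyro term ω×Iω = (-0.0052, -0.1950, 0.0090)
(τ − ω×Iω)/I = (-0.1933, 2.0417, -1.7375)
ω' = ω + α·dt = (1.4903, 0.0021, -1.3869)
q⊗(0,ω) = (-0.4931025, 1.1940005, 1.0107103, -1.1223551)
q' = normalize(q + ½dt·q⊗(0,ω)) = (0.7839, 0.5774, 0.0460, 0.2234)
linear accel F/m = (1.0000, 0.8000, -1.3333)
p + v·dt = (-2.0000, 0.6100, -2.4450)
new velocity v' = (-1.9500, -1.7600, 1.0333)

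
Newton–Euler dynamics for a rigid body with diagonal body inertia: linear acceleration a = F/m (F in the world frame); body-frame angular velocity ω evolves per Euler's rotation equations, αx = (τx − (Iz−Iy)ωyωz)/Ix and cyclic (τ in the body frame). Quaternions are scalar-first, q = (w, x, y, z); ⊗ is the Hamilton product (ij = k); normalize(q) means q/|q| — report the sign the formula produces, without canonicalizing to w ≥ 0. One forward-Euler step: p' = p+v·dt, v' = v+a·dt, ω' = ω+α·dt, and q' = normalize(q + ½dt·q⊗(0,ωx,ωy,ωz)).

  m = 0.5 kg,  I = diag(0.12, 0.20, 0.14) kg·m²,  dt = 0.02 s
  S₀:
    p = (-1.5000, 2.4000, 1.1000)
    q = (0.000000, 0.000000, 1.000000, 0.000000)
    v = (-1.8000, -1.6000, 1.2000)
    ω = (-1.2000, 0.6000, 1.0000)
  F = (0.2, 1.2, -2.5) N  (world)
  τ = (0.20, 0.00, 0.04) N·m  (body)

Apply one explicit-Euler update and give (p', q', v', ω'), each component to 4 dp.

gyro term ω×Iω = (-0.0360, 0.0240, -0.0576)
α = I⁻¹(τ − ω×Iω) = (1.9667, -0.1200, 0.6971)
ω + α·dt = (-1.1607, 0.5976, 1.0139)
q⊗(0,ω) = (-0.6000000, 1.0000000, 0.0000000, 1.2000000)
q' = normalize(q + ½dt·q⊗(0,ω)) = (-0.0060, 0.0100, 0.9999, 0.0120)
a = F/m = (0.4000, 2.4000, -5.0000)
p' = p + v·dt = (-1.5360, 2.3680, 1.1240)
new velocity v' = (-1.7920, -1.5520, 1.1000)

p' = (-1.5360, 2.3680, 1.1240)
q' = (-0.0060, 0.0100, 0.9999, 0.0120)
v' = (-1.7920, -1.5520, 1.1000)
ω' = (-1.1607, 0.5976, 1.0139)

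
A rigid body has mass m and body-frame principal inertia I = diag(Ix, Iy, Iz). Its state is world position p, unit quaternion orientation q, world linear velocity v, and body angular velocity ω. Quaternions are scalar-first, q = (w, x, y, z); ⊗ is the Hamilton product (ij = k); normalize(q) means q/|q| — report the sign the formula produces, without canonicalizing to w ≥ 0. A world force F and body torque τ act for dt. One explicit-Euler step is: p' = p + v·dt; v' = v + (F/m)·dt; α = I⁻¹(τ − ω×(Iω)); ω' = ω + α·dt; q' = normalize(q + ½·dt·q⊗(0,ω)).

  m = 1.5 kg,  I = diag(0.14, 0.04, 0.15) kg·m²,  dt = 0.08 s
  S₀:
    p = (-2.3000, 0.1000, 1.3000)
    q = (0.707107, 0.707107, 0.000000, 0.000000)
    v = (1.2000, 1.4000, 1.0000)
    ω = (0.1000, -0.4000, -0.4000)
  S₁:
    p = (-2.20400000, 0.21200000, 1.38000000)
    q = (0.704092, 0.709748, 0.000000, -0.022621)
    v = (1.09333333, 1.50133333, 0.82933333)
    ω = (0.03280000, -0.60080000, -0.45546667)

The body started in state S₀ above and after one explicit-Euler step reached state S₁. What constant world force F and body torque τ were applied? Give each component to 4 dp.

F = (-2.0000, 1.9000, -3.2000)
τ = (-0.1000, -0.1000, -0.1000)

Δω = ω₁−ω₀ = (-0.06720000, -0.20080000, -0.05546667)
ω₀×(Iω₀) = (0.0176, 0.0004, 0.0040)
applied torque τ = (-0.1000, -0.1000, -0.1000)
v₁ − v₀ = (-0.10666667, 0.10133333, -0.17066667)
m·(v₁−v₀)/dt = (-2.0000, 1.9000, -3.2000)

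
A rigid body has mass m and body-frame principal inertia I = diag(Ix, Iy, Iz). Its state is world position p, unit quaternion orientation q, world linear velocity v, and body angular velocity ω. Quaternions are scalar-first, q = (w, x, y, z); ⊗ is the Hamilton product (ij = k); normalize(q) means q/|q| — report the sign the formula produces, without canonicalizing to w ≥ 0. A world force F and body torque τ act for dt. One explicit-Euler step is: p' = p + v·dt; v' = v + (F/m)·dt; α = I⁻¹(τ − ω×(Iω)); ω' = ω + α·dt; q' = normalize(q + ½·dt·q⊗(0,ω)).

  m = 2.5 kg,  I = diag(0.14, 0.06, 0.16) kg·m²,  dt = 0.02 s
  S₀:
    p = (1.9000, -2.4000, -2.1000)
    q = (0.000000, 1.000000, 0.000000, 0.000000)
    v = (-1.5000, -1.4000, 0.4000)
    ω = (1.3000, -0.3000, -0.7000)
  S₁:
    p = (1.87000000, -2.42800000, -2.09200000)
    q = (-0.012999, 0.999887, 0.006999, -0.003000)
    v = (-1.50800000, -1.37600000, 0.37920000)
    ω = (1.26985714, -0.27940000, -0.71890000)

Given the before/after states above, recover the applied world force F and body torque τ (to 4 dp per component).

velocity change Δv = (-0.00800000, 0.02400000, -0.02080000)
m·(v₁−v₀)/dt = (-1.0000, 3.0000, -2.6000)
rate change Δω = (-0.03014286, 0.02060000, -0.01890000)
τ = I·(Δω/dt) + ω₀×(Iω₀) = (-0.1900, 0.0800, -0.1200)

F = (-1.0000, 3.0000, -2.6000)
τ = (-0.1900, 0.0800, -0.1200)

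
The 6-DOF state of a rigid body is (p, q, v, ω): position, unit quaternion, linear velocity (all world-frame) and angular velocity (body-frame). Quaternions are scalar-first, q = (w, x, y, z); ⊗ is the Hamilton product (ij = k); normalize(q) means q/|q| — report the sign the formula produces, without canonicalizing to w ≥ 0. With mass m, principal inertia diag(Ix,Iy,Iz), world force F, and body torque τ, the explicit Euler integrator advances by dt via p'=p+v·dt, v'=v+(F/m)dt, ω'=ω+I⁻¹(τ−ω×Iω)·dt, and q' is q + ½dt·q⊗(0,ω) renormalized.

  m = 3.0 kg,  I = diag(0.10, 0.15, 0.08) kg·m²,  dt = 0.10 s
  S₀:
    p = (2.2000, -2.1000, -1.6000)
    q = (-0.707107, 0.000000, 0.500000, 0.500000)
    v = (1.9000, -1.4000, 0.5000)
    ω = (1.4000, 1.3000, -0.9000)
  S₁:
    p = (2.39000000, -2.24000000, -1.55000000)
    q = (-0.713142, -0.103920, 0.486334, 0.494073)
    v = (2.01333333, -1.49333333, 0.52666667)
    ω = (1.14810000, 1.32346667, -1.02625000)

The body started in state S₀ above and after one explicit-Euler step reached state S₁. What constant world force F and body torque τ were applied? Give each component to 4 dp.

F = (3.4000, -2.8000, 0.8000)
τ = (-0.1700, 0.0100, -0.0100)

Δω = ω₁−ω₀ = (-0.25190000, 0.02346667, -0.12625000)
gyro term ω₀×Iω₀ = (0.0819, -0.0252, 0.0910)
τ = I·(Δω/dt) + ω₀×(Iω₀) = (-0.1700, 0.0100, -0.0100)
velocity change Δv = (0.11333333, -0.09333333, 0.02666667)
applied force F = (3.4000, -2.8000, 0.8000)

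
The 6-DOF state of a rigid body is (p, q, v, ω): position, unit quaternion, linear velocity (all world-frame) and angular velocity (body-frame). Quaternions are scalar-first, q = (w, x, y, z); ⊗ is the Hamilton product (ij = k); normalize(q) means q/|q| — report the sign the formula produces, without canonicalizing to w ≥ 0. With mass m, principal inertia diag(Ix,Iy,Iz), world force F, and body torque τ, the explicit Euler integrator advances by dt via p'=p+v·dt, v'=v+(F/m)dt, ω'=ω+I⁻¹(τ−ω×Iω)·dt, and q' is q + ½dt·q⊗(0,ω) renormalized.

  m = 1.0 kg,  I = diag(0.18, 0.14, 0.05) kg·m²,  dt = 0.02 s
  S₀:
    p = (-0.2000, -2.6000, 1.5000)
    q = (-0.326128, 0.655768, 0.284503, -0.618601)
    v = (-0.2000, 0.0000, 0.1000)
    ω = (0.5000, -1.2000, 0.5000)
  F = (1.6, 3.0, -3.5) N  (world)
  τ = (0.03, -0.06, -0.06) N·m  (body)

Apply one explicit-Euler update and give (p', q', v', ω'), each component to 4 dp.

p' = (-0.2040, -2.6000, 1.5020)
q' = (-0.3229, 0.6481, 0.2820, -0.6295)
v' = (-0.1680, 0.0600, 0.0300)
ω' = (0.4973, -1.2132, 0.4664)

a = (1.6000, 3.0000, -3.5000)
p' = p + v·dt = (-0.2040, -2.6000, 1.5020)
v' = v + a·dt = (-0.1680, 0.0600, 0.0300)
gyro term ω×Iω = (0.0540, 0.0325, 0.0240)
angular accel α = (-0.1333, -0.6607, -1.6800)
new body rate ω' = (0.4973, -1.2132, 0.4664)
2q̇ = q⊗(0,ω) = (0.3228201, -0.7631337, -0.2458309, -1.0922371)
q + ½dt·q⊗(0,ω), renormalized = (-0.3229, 0.6481, 0.2820, -0.6295)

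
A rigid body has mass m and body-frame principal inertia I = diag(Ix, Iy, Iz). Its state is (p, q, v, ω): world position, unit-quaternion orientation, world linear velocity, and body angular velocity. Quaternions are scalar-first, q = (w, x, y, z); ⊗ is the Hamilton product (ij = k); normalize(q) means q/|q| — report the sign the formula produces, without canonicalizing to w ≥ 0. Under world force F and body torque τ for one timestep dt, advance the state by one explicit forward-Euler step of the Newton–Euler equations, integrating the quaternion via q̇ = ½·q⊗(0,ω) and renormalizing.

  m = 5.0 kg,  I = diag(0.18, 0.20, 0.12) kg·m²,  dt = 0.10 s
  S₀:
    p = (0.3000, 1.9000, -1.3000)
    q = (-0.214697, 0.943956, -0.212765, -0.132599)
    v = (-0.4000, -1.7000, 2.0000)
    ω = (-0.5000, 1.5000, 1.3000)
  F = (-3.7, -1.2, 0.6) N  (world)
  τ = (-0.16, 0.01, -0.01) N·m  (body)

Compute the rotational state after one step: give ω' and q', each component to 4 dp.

ω' = (-0.5022, 1.5245, 1.3042)
q' = (-0.1657, 0.9405, -0.2854, -0.0807)

ω×(Iω) gyroscopic = (-0.1560, -0.0390, -0.0150)
angular accel α = (-0.0222, 0.2450, 0.0417)
ω + α·dt = (-0.5022, 1.5245, 1.3042)
Hamilton product q⊗(0,ω) = (0.9635042, 0.0296525, -1.4828888, 1.0304454)
q' = normalize(q + ½dt·q⊗(0,ω)) = (-0.1657, 0.9405, -0.2854, -0.0807)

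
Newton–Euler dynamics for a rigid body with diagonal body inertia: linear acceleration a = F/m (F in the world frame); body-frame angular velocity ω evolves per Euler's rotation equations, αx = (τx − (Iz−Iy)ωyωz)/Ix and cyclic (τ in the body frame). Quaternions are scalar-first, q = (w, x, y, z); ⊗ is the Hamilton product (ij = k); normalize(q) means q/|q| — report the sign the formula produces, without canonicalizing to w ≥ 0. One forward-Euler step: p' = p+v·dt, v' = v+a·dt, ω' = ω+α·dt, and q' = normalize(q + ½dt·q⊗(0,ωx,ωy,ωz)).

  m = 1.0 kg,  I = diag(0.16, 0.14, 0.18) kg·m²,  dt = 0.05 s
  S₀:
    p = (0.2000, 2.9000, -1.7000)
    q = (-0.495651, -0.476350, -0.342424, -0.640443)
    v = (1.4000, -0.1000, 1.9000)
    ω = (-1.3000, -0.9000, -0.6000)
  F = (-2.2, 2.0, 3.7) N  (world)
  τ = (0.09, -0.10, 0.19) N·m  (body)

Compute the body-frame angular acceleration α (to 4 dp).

α = (0.4275, -0.6029, 1.1856)

gyro term ω×Iω = (0.0216, -0.0156, -0.0234)
α = I⁻¹(τ − ω×Iω) = (0.4275, -0.6029, 1.1856)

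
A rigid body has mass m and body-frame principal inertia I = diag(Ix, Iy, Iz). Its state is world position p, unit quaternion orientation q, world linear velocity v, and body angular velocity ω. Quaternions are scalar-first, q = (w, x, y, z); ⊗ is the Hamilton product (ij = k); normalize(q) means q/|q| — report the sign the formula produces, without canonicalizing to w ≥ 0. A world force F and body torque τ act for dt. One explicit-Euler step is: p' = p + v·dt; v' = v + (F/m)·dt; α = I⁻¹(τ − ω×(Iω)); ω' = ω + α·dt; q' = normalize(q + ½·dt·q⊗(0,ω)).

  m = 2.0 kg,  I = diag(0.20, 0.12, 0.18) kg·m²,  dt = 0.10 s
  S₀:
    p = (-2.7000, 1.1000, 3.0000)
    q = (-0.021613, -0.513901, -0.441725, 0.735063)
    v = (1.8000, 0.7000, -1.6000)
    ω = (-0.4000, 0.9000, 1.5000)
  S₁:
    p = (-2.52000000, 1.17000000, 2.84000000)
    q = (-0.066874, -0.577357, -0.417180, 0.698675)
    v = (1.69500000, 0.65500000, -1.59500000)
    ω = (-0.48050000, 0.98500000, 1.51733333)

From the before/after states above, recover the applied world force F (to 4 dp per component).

velocity change Δv = (-0.10500000, -0.04500000, 0.00500000)
applied force F = (-2.1000, -0.9000, 0.1000)

F = (-2.1000, -0.9000, 0.1000)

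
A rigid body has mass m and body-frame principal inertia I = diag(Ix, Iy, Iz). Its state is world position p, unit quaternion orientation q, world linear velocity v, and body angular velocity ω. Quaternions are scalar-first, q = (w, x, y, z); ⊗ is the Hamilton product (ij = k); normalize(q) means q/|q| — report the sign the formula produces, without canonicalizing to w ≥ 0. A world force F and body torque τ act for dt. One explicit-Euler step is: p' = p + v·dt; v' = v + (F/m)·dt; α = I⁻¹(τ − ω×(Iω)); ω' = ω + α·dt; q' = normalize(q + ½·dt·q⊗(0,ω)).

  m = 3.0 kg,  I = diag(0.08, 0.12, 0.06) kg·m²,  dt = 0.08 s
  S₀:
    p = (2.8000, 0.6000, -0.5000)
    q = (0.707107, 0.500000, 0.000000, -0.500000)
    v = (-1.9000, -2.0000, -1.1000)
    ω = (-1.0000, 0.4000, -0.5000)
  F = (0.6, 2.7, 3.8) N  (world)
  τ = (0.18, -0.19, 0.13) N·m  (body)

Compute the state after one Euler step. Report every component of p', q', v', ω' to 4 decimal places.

p' = (2.6480, 0.4400, -0.5880)
q' = (0.7163, 0.4792, 0.0413, -0.5056)
v' = (-1.8840, -1.9280, -0.9987)
ω' = (-0.8320, 0.2667, -0.3053)

p' = p + v·dt = (2.6480, 0.4400, -0.5880)
new velocity v' = (-1.8840, -1.9280, -0.9987)
precession coupling ω×(Iω) = (0.0120, 0.0100, -0.0160)
α = I⁻¹(τ − ω×Iω) = (2.1000, -1.6667, 2.4333)
ω + α·dt = (-0.8320, 0.2667, -0.3053)
q⊗(0,ω) = (0.2500000, -0.5071070, 1.0328428, -0.1535535)
q' = normalize(q + ½dt·q⊗(0,ω)) = (0.7163, 0.4792, 0.0413, -0.5056)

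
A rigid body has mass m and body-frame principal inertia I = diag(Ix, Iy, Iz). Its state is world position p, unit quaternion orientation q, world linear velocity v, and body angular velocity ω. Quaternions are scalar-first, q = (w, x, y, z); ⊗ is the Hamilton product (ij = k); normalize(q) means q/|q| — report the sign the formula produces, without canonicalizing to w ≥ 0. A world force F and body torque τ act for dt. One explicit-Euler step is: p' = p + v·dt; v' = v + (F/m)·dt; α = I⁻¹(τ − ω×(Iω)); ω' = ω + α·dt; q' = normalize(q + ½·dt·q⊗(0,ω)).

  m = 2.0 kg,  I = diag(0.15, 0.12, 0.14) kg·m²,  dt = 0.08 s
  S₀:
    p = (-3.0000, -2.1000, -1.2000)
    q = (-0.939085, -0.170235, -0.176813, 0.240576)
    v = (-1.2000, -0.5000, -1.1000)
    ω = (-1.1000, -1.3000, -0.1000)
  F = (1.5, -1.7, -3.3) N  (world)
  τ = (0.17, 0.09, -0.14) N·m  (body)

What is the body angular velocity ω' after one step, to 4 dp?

angular accel α = (1.1160, 0.7408, -0.6936)
ω' = ω + α·dt = (-1.0107, -1.2407, -0.1555)

ω' = (-1.0107, -1.2407, -0.1555)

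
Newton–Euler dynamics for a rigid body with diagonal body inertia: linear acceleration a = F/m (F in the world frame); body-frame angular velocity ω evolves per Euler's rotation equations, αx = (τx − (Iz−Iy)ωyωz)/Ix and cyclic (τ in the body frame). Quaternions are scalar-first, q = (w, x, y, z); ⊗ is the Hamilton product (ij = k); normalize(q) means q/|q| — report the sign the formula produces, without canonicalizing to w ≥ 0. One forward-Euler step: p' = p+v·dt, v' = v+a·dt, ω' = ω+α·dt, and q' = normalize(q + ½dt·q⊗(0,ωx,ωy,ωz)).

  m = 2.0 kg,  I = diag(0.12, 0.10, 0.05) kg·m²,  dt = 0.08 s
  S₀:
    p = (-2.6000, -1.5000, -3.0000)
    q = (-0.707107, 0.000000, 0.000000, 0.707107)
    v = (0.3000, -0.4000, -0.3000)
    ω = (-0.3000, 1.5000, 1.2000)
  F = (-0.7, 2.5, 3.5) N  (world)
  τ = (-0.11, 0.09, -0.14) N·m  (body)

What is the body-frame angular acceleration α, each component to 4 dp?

α = (-0.1667, 1.1520, -2.9800)

gyro term ω×Iω = (-0.0900, -0.0252, 0.0090)
α = I⁻¹(τ − ω×Iω) = (-0.1667, 1.1520, -2.9800)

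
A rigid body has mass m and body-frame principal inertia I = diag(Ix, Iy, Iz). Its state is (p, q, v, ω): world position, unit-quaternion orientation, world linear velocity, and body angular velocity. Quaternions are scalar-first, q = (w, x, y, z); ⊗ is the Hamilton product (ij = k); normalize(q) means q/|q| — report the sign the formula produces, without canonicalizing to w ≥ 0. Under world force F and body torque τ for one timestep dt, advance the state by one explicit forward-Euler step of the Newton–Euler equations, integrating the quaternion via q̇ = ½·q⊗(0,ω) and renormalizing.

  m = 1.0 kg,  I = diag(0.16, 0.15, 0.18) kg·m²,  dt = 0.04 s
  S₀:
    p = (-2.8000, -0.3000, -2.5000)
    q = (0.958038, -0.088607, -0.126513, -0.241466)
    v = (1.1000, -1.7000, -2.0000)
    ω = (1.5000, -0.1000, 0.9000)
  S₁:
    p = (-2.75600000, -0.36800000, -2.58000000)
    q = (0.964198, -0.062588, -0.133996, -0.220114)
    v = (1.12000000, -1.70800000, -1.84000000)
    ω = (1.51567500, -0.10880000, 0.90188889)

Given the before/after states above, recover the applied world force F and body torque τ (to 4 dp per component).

F = (0.5000, -0.2000, 4.0000)
τ = (0.0600, -0.0600, 0.0100)

Δv = v₁−v₀ = (0.02000000, -0.00800000, 0.16000000)
F = m·Δv/dt = (0.5000, -0.2000, 4.0000)
ω₁ − ω₀ = (0.01567500, -0.00880000, 0.00188889)
precession coupling = (-0.0027, -0.0270, 0.0015)
I·α + gyro = (0.0600, -0.0600, 0.0100)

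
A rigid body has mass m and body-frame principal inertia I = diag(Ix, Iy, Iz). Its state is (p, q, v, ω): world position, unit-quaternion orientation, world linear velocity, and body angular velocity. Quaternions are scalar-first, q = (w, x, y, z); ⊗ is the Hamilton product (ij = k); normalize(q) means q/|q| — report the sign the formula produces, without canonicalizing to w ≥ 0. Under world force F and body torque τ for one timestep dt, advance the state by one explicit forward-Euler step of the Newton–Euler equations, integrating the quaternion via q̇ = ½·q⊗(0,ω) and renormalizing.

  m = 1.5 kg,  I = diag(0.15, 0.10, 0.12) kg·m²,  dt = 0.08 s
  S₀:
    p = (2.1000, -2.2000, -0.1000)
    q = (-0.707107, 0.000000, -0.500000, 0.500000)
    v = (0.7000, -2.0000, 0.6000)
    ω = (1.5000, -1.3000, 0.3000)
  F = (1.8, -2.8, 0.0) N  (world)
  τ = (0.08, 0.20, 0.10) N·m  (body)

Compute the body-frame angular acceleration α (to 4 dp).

gyro term ω×Iω = (-0.0078, 0.0135, 0.0975)
(τ − ω×Iω)/I = (0.5853, 1.8650, 0.0208)

α = (0.5853, 1.8650, 0.0208)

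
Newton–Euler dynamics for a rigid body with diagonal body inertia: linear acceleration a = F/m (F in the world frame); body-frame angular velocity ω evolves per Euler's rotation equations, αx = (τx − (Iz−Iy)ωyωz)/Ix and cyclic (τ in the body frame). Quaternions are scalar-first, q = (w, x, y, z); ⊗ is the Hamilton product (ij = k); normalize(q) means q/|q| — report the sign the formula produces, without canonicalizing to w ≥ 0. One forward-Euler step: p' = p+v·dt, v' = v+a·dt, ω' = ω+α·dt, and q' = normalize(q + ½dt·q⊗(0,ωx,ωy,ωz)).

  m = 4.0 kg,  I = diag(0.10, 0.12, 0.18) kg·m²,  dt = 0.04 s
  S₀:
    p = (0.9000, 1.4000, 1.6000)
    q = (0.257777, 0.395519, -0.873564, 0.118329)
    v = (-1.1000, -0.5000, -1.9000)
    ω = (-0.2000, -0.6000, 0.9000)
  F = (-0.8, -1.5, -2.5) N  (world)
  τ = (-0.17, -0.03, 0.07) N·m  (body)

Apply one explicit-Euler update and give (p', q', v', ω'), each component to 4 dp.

p' = (0.8560, 1.3800, 1.5240)
q' = (0.2467, 0.3801, -0.8840, 0.1147)
v' = (-1.1080, -0.5150, -1.9250)
ω' = (-0.2550, -0.6148, 0.9150)

(τ − ω×Iω)/I = (-1.3760, -0.3700, 0.3756)
ω + α·dt = (-0.2550, -0.6148, 0.9150)
Hamilton product q⊗(0,ω) = (-0.5515307, -0.7667656, -0.5342991, -0.1800249)
q' = normalize(q + ½dt·q⊗(0,ω)) = (0.2467, 0.3801, -0.8840, 0.1147)
a = F/m = (-0.2000, -0.3750, -0.6250)
p + v·dt = (0.8560, 1.3800, 1.5240)
v' = v + a·dt = (-1.1080, -0.5150, -1.9250)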